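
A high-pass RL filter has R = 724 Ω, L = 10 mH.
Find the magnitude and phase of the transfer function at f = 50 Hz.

Step 1 — Angular frequency: ω = 2π·50 = 314.2 rad/s.
Step 2 — Transfer function: H(jω) = jωL/(R + jωL).
Step 3 — Numerator jωL = j·3.142; denominator R + jωL = 724 + j3.142.
Step 4 — H = 1.883e-05 + j0.004339.
Step 5 — Magnitude: |H| = 0.004339 (-47.3 dB); phase: φ = 89.8°.

|H| = 0.004339 (-47.3 dB), φ = 89.8°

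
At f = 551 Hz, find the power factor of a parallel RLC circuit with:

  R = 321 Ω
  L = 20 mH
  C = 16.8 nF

Step 1 — Angular frequency: ω = 2π·f = 2π·551 = 3462 rad/s.
Step 2 — Component impedances:
  R: Z = R = 321 Ω
  L: Z = jωL = j·3462·0.02 = 0 + j69.24 Ω
  C: Z = 1/(jωC) = -j/(ω·C) = 0 - j1.719e+04 Ω
Step 3 — Parallel combination: 1/Z_total = 1/R + 1/L + 1/C; Z_total = 14.38 + j66.41 Ω = 67.95∠77.8° Ω.
Step 4 — Power factor: PF = cos(φ) = Re(Z)/|Z| = 14.382/67.945 = 0.2117.
Step 5 — Type: Im(Z) = 66.41 ⇒ lagging (phase φ = 77.8°).

PF = 0.2117 (lagging, φ = 77.8°)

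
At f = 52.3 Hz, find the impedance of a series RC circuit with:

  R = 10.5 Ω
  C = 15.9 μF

Step 1 — Angular frequency: ω = 2π·f = 2π·52.3 = 328.6 rad/s.
Step 2 — Component impedances:
  R: Z = R = 10.5 Ω
  C: Z = 1/(jωC) = -j/(ω·C) = 0 - j191.4 Ω
Step 3 — Series combination: Z_total = R + C = 10.5 - j191.4 Ω = 191.7∠-86.9° Ω.

Z = 10.5 - j191.4 Ω = 191.7∠-86.9° Ω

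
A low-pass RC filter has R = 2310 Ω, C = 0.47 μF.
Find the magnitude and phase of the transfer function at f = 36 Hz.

Step 1 — Angular frequency: ω = 2π·36 = 226.2 rad/s.
Step 2 — Transfer function: H(jω) = 1/(1 + jωRC).
Step 3 — Denominator: 1 + jωRC = 1 + j·226.2·2310·4.7e-07 = 1 + j0.2456.
Step 4 — H = 0.9431 - j0.2316.
Step 5 — Magnitude: |H| = 0.9711 (-0.3 dB); phase: φ = -13.8°.

|H| = 0.9711 (-0.3 dB), φ = -13.8°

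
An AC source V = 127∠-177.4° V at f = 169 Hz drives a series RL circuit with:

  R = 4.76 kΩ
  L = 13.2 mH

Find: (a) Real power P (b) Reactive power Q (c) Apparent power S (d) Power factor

Step 1 — Angular frequency: ω = 2π·f = 2π·169 = 1062 rad/s.
Step 2 — Component impedances:
  R: Z = R = 4760 Ω
  L: Z = jωL = j·1062·0.0132 = 0 + j14.02 Ω
Step 3 — Series combination: Z_total = R + L = 4760 + j14.02 Ω = 4760∠0.2° Ω.
Step 4 — Source phasor: V = 127∠-177.4° V = -126.9 - j5.761 V.
Step 5 — Current: I = V / Z = -0.02666 - j0.001132 A = 0.02668∠-177.6° A.
Step 6 — Complex power: S = V·I* = 3.388 + j0.009978 VA.
Step 7 — Real power: P = Re(S) = 3.388 W.
Step 8 — Reactive power: Q = Im(S) = 0.009978 VAR.
Step 9 — Apparent power: |S| = 3.388 VA.
Step 10 — Power factor: PF = P/|S| = 1 (lagging).

(a) P = 3.388 W  (b) Q = 0.009978 VAR  (c) S = 3.388 VA  (d) PF = 1 (lagging)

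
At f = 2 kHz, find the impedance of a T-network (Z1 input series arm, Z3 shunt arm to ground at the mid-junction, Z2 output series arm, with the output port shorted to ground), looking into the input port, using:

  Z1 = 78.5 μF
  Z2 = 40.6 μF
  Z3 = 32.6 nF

Step 1 — Angular frequency: ω = 2π·f = 2π·2000 = 1.257e+04 rad/s.
Step 2 — Component impedances:
  Z1: Z = 1/(jωC) = -j/(ω·C) = 0 - j1.014 Ω
  Z2: Z = 1/(jωC) = -j/(ω·C) = 0 - j1.96 Ω
  Z3: Z = 1/(jωC) = -j/(ω·C) = 0 - j2441 Ω
Step 3 — With the output port shorted to ground, the output series arm Z2 runs from the junction to ground; the shunt arm Z3 also runs from the junction to ground. They appear in parallel: Z3 || Z2 = 0 - j1.958 Ω.
Step 4 — Series with input arm Z1: Z_in = Z1 + (Z3 || Z2) = 0 - j2.972 Ω = 2.972∠-90.0° Ω.

Z = 0 - j2.972 Ω = 2.972∠-90.0° Ω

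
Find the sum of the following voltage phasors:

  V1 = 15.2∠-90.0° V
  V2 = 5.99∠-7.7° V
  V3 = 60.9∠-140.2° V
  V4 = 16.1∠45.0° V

Step 1 — Convert each phasor to rectangular form:
  V1 = 15.2·(cos(-90.0°) + j·sin(-90.0°)) = 0 - j15.2 V
  V2 = 5.99·(cos(-7.7°) + j·sin(-7.7°)) = 5.936 - j0.8026 V
  V3 = 60.9·(cos(-140.2°) + j·sin(-140.2°)) = -46.79 - j38.98 V
  V4 = 16.1·(cos(45.0°) + j·sin(45.0°)) = 11.38 + j11.38 V
Step 2 — Sum components: V_total = -29.47 - j43.6 V.
Step 3 — Convert to polar: |V_total| = 52.63 V, ∠V_total = -124.1°.

V_total = 52.63∠-124.1° V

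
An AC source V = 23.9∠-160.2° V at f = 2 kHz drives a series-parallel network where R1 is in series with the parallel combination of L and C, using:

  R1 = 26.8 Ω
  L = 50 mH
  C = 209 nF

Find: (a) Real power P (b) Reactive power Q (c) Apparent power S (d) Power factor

Step 1 — Angular frequency: ω = 2π·f = 2π·2000 = 1.257e+04 rad/s.
Step 2 — Component impedances:
  R1: Z = R = 26.8 Ω
  L: Z = jωL = j·1.257e+04·0.05 = 0 + j628.3 Ω
  C: Z = 1/(jωC) = -j/(ω·C) = 0 - j380.8 Ω
Step 3 — Parallel branch: L || C = 1/(1/L + 1/C) = 0 - j966.3 Ω.
Step 4 — Series with R1: Z_total = R1 + (L || C) = 26.8 - j966.3 Ω = 966.7∠-88.4° Ω.
Step 5 — Source phasor: V = 23.9∠-160.2° V = -22.49 - j8.096 V.
Step 6 — Current: I = V / Z = 0.007726 - j0.02348 A = 0.02472∠-71.8° A.
Step 7 — Complex power: S = V·I* = 0.01638 - j0.5906 VA.
Step 8 — Real power: P = Re(S) = 0.01638 W.
Step 9 — Reactive power: Q = Im(S) = -0.5906 VAR.
Step 10 — Apparent power: |S| = 0.5909 VA.
Step 11 — Power factor: PF = P/|S| = 0.02772 (leading).

(a) P = 0.01638 W  (b) Q = -0.5906 VAR  (c) S = 0.5909 VA  (d) PF = 0.02772 (leading)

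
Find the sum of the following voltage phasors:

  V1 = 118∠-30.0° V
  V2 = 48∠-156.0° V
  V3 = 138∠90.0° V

Step 1 — Convert each phasor to rectangular form:
  V1 = 118·(cos(-30.0°) + j·sin(-30.0°)) = 102.2 - j59 V
  V2 = 48·(cos(-156.0°) + j·sin(-156.0°)) = -43.85 - j19.52 V
  V3 = 138·(cos(90.0°) + j·sin(90.0°)) = 0 + j138 V
Step 2 — Sum components: V_total = 58.34 + j59.48 V.
Step 3 — Convert to polar: |V_total| = 83.31 V, ∠V_total = 45.6°.

V_total = 83.31∠45.6° V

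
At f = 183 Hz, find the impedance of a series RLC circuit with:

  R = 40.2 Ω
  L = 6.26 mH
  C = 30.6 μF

Step 1 — Angular frequency: ω = 2π·f = 2π·183 = 1150 rad/s.
Step 2 — Component impedances:
  R: Z = R = 40.2 Ω
  L: Z = jωL = j·1150·0.00626 = 0 + j7.198 Ω
  C: Z = 1/(jωC) = -j/(ω·C) = 0 - j28.42 Ω
Step 3 — Series combination: Z_total = R + L + C = 40.2 - j21.22 Ω = 45.46∠-27.8° Ω.

Z = 40.2 - j21.22 Ω = 45.46∠-27.8° Ω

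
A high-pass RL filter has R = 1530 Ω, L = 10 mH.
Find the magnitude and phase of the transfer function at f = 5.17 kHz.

Step 1 — Angular frequency: ω = 2π·5170 = 3.248e+04 rad/s.
Step 2 — Transfer function: H(jω) = jωL/(R + jωL).
Step 3 — Numerator jωL = j·324.8; denominator R + jωL = 1530 + j324.8.
Step 4 — H = 0.04313 + j0.2032.
Step 5 — Magnitude: |H| = 0.2077 (-13.7 dB); phase: φ = 78.0°.

|H| = 0.2077 (-13.7 dB), φ = 78.0°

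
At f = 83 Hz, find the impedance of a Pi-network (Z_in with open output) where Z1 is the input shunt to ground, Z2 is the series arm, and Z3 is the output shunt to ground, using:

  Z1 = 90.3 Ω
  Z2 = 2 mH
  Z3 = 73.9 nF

Step 1 — Angular frequency: ω = 2π·f = 2π·83 = 521.5 rad/s.
Step 2 — Component impedances:
  Z1: Z = R = 90.3 Ω
  Z2: Z = jωL = j·521.5·0.002 = 0 + j1.043 Ω
  Z3: Z = 1/(jωC) = -j/(ω·C) = 0 - j2.595e+04 Ω
Step 3 — With open output, the series arm Z2 and the output shunt Z3 appear in series to ground: Z2 + Z3 = 0 - j2.595e+04 Ω.
Step 4 — Parallel with input shunt Z1: Z_in = Z1 || (Z2 + Z3) = 90.3 - j0.3143 Ω = 90.3∠-0.2° Ω.

Z = 90.3 - j0.3143 Ω = 90.3∠-0.2° Ω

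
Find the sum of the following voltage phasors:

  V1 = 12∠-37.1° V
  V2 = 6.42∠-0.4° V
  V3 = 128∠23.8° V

Step 1 — Convert each phasor to rectangular form:
  V1 = 12·(cos(-37.1°) + j·sin(-37.1°)) = 9.571 - j7.238 V
  V2 = 6.42·(cos(-0.4°) + j·sin(-0.4°)) = 6.42 - j0.04482 V
  V3 = 128·(cos(23.8°) + j·sin(23.8°)) = 117.1 + j51.65 V
Step 2 — Sum components: V_total = 133.1 + j44.37 V.
Step 3 — Convert to polar: |V_total| = 140.3 V, ∠V_total = 18.4°.

V_total = 140.3∠18.4° V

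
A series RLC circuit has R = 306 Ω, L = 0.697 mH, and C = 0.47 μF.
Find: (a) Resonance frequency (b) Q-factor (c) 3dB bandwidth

Step 1 — Resonance condition Im(Z)=0 gives ω₀ = 1/√(LC).
Step 2 — ω₀ = 1/√(0.000697·4.7e-07) = 5.525e+04 rad/s.
Step 3 — f₀ = ω₀/(2π) = 8793 Hz.
Step 4 — Series Q: Q = ω₀L/R = 5.525e+04·0.000697/306 = 0.1258.
Step 5 — 3dB bandwidth: Δω = ω₀/Q = 4.39e+05 rad/s; BW = Δω/(2π) = 6.987e+04 Hz.

(a) f₀ = 8793 Hz  (b) Q = 0.1258  (c) BW = 6.987e+04 Hz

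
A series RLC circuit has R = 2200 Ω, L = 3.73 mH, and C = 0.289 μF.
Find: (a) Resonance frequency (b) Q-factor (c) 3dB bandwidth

Step 1 — Resonance: ω₀ = 1/√(LC) = 1/√(0.00373·2.89e-07) = 3.046e+04 rad/s.
Step 2 — f₀ = ω₀/(2π) = 4847 Hz.
Step 3 — Series Q: Q = ω₀L/R = 3.046e+04·0.00373/2200 = 0.05164.
Step 4 — Bandwidth: Δω = ω₀/Q = 5.898e+05 rad/s; BW = Δω/(2π) = 9.387e+04 Hz.

(a) f₀ = 4847 Hz  (b) Q = 0.05164  (c) BW = 9.387e+04 Hz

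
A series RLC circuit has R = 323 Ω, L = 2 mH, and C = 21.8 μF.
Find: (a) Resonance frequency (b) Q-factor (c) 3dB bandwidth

Step 1 — Resonance: ω₀ = 1/√(LC) = 1/√(0.002·2.18e-05) = 4789 rad/s.
Step 2 — f₀ = ω₀/(2π) = 762.2 Hz.
Step 3 — Series Q: Q = ω₀L/R = 4789·0.002/323 = 0.02965.
Step 4 — Bandwidth: Δω = ω₀/Q = 1.615e+05 rad/s; BW = Δω/(2π) = 2.57e+04 Hz.

(a) f₀ = 762.2 Hz  (b) Q = 0.02965  (c) BW = 2.57e+04 Hz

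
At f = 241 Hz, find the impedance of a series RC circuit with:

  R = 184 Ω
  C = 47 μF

Step 1 — Angular frequency: ω = 2π·f = 2π·241 = 1514 rad/s.
Step 2 — Component impedances:
  R: Z = R = 184 Ω
  C: Z = 1/(jωC) = -j/(ω·C) = 0 - j14.05 Ω
Step 3 — Series combination: Z_total = R + C = 184 - j14.05 Ω = 184.5∠-4.4° Ω.

Z = 184 - j14.05 Ω = 184.5∠-4.4° Ω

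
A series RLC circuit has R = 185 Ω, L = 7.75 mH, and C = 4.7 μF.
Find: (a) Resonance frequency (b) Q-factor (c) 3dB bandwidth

Step 1 — Resonance condition Im(Z)=0 gives ω₀ = 1/√(LC).
Step 2 — ω₀ = 1/√(0.00775·4.7e-06) = 5240 rad/s.
Step 3 — f₀ = ω₀/(2π) = 833.9 Hz.
Step 4 — Series Q: Q = ω₀L/R = 5240·0.00775/185 = 0.2195.
Step 5 — 3dB bandwidth: Δω = ω₀/Q = 2.387e+04 rad/s; BW = Δω/(2π) = 3799 Hz.

(a) f₀ = 833.9 Hz  (b) Q = 0.2195  (c) BW = 3799 Hz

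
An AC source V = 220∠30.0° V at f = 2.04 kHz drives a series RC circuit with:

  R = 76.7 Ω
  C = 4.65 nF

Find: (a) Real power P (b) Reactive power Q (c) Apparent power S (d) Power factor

Step 1 — Angular frequency: ω = 2π·f = 2π·2040 = 1.282e+04 rad/s.
Step 2 — Component impedances:
  R: Z = R = 76.7 Ω
  C: Z = 1/(jωC) = -j/(ω·C) = 0 - j1.678e+04 Ω
Step 3 — Series combination: Z_total = R + C = 76.7 - j1.678e+04 Ω = 1.678e+04∠-89.7° Ω.
Step 4 — Source phasor: V = 220∠30.0° V = 190.5 + j110 V.
Step 5 — Current: I = V / Z = -0.006504 + j0.01139 A = 0.01311∠119.7° A.
Step 6 — Complex power: S = V·I* = 0.01319 - j2.885 VA.
Step 7 — Real power: P = Re(S) = 0.01319 W.
Step 8 — Reactive power: Q = Im(S) = -2.885 VAR.
Step 9 — Apparent power: |S| = 2.885 VA.
Step 10 — Power factor: PF = P/|S| = 0.004571 (leading).

(a) P = 0.01319 W  (b) Q = -2.885 VAR  (c) S = 2.885 VA  (d) PF = 0.004571 (leading)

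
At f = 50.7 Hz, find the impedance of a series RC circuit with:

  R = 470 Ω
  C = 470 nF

Step 1 — Angular frequency: ω = 2π·f = 2π·50.7 = 318.6 rad/s.
Step 2 — Component impedances:
  R: Z = R = 470 Ω
  C: Z = 1/(jωC) = -j/(ω·C) = 0 - j6679 Ω
Step 3 — Series combination: Z_total = R + C = 470 - j6679 Ω = 6696∠-86.0° Ω.

Z = 470 - j6679 Ω = 6696∠-86.0° Ω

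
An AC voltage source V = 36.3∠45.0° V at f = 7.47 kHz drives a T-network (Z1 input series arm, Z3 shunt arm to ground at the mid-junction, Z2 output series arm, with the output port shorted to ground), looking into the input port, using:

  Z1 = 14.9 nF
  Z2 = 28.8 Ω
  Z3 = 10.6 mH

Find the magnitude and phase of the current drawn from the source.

Step 1 — Angular frequency: ω = 2π·f = 2π·7470 = 4.694e+04 rad/s.
Step 2 — Component impedances:
  Z1: Z = 1/(jωC) = -j/(ω·C) = 0 - j1430 Ω
  Z2: Z = R = 28.8 Ω
  Z3: Z = jωL = j·4.694e+04·0.0106 = 0 + j497.5 Ω
Step 3 — With the output port shorted to ground, the output series arm Z2 runs from the junction to ground; the shunt arm Z3 also runs from the junction to ground. They appear in parallel: Z3 || Z2 = 28.7 + j1.662 Ω.
Step 4 — Series with input arm Z1: Z_in = Z1 + (Z3 || Z2) = 28.7 - j1428 Ω = 1429∠-88.8° Ω.
Step 5 — Source phasor: V = 36.3∠45.0° V = 25.67 + j25.67 V.
Step 6 — Ohm's law: I = V / Z_total = (25.67 + j25.67) / (28.7 - j1428) = -0.0176 + j0.01833 A.
Step 7 — Convert to polar: |I| = 0.02541 A, ∠I = 133.8°.

I = 0.02541∠133.8° A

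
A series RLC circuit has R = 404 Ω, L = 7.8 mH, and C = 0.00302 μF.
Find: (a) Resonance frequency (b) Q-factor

Step 1 — Resonance condition Im(Z)=0 gives ω₀ = 1/√(LC).
Step 2 — ω₀ = 1/√(0.0078·3.02e-09) = 2.06e+05 rad/s.
Step 3 — f₀ = ω₀/(2π) = 3.279e+04 Hz.
Step 4 — Series Q: Q = ω₀L/R = 2.06e+05·0.0078/404 = 3.978.

(a) f₀ = 3.279e+04 Hz  (b) Q = 3.978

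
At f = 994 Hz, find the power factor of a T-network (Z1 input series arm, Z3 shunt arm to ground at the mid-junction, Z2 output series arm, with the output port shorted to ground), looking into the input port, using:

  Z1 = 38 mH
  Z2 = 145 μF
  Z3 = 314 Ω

Step 1 — Angular frequency: ω = 2π·f = 2π·994 = 6245 rad/s.
Step 2 — Component impedances:
  Z1: Z = jωL = j·6245·0.038 = 0 + j237.3 Ω
  Z2: Z = 1/(jωC) = -j/(ω·C) = 0 - j1.104 Ω
  Z3: Z = R = 314 Ω
Step 3 — With the output port shorted to ground, the output series arm Z2 runs from the junction to ground; the shunt arm Z3 also runs from the junction to ground. They appear in parallel: Z3 || Z2 = 0.003883 - j1.104 Ω.
Step 4 — Series with input arm Z1: Z_in = Z1 + (Z3 || Z2) = 0.003883 + j236.2 Ω = 236.2∠90.0° Ω.
Step 5 — Power factor: PF = cos(φ) = Re(Z)/|Z| = 0.003883/236.2 = 1.644e-05.
Step 6 — Type: Im(Z) = 236.2 ⇒ lagging (phase φ = 90.0°).

PF = 1.644e-05 (lagging, φ = 90.0°)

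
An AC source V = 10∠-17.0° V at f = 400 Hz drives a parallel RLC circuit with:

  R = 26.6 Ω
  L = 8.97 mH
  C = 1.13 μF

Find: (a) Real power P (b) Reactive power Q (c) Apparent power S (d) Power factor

Step 1 — Angular frequency: ω = 2π·f = 2π·400 = 2513 rad/s.
Step 2 — Component impedances:
  R: Z = R = 26.6 Ω
  L: Z = jωL = j·2513·0.00897 = 0 + j22.54 Ω
  C: Z = 1/(jωC) = -j/(ω·C) = 0 - j352.1 Ω
Step 3 — Parallel combination: 1/Z_total = 1/R + 1/L + 1/C; Z_total = 11.98 + j13.23 Ω = 17.85∠47.8° Ω.
Step 4 — Source phasor: V = 10∠-17.0° V = 9.563 - j2.924 V.
Step 5 — Current: I = V / Z = 0.2381 - j0.5069 A = 0.5601∠-64.8° A.
Step 6 — Complex power: S = V·I* = 3.759 + j4.152 VA.
Step 7 — Real power: P = Re(S) = 3.759 W.
Step 8 — Reactive power: Q = Im(S) = 4.152 VAR.
Step 9 — Apparent power: |S| = 5.601 VA.
Step 10 — Power factor: PF = P/|S| = 0.6712 (lagging).

(a) P = 3.759 W  (b) Q = 4.152 VAR  (c) S = 5.601 VA  (d) PF = 0.6712 (lagging)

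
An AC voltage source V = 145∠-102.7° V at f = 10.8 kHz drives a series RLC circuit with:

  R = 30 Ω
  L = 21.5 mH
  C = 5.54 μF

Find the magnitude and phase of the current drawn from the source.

Step 1 — Angular frequency: ω = 2π·f = 2π·1.08e+04 = 6.786e+04 rad/s.
Step 2 — Component impedances:
  R: Z = R = 30 Ω
  L: Z = jωL = j·6.786e+04·0.0215 = 0 + j1459 Ω
  C: Z = 1/(jωC) = -j/(ω·C) = 0 - j2.66 Ω
Step 3 — Series combination: Z_total = R + L + C = 30 + j1456 Ω = 1457∠88.8° Ω.
Step 4 — Source phasor: V = 145∠-102.7° V = -31.88 - j141.5 V.
Step 5 — Ohm's law: I = V / Z_total = (-31.88 - j141.5) / (30 + j1456) = -0.09754 + j0.01988 A.
Step 6 — Convert to polar: |I| = 0.09955 A, ∠I = 168.5°.

I = 0.09955∠168.5° A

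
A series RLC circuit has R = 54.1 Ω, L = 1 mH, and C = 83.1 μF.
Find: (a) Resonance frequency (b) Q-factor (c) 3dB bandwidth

Step 1 — Resonance condition Im(Z)=0 gives ω₀ = 1/√(LC).
Step 2 — ω₀ = 1/√(0.001·8.31e-05) = 3469 rad/s.
Step 3 — f₀ = ω₀/(2π) = 552.1 Hz.
Step 4 — Series Q: Q = ω₀L/R = 3469·0.001/54.1 = 0.06412.
Step 5 — 3dB bandwidth: Δω = ω₀/Q = 5.41e+04 rad/s; BW = Δω/(2π) = 8610 Hz.

(a) f₀ = 552.1 Hz  (b) Q = 0.06412  (c) BW = 8610 Hz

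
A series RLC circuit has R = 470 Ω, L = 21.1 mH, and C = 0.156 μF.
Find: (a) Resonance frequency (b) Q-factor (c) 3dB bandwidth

Step 1 — Resonance condition Im(Z)=0 gives ω₀ = 1/√(LC).
Step 2 — ω₀ = 1/√(0.0211·1.56e-07) = 1.743e+04 rad/s.
Step 3 — f₀ = ω₀/(2π) = 2774 Hz.
Step 4 — Series Q: Q = ω₀L/R = 1.743e+04·0.0211/470 = 0.7825.
Step 5 — 3dB bandwidth: Δω = ω₀/Q = 2.227e+04 rad/s; BW = Δω/(2π) = 3545 Hz.

(a) f₀ = 2774 Hz  (b) Q = 0.7825  (c) BW = 3545 Hz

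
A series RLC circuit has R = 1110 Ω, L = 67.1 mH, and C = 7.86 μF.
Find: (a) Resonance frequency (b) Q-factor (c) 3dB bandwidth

Step 1 — Resonance: ω₀ = 1/√(LC) = 1/√(0.0671·7.86e-06) = 1377 rad/s.
Step 2 — f₀ = ω₀/(2π) = 219.2 Hz.
Step 3 — Series Q: Q = ω₀L/R = 1377·0.0671/1110 = 0.08324.
Step 4 — Bandwidth: Δω = ω₀/Q = 1.654e+04 rad/s; BW = Δω/(2π) = 2633 Hz.

(a) f₀ = 219.2 Hz  (b) Q = 0.08324  (c) BW = 2633 Hz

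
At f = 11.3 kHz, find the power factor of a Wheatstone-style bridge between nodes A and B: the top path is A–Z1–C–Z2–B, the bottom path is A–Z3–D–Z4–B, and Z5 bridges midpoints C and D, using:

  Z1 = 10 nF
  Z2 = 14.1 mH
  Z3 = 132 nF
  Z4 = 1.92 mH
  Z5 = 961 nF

Step 1 — Angular frequency: ω = 2π·f = 2π·1.13e+04 = 7.1e+04 rad/s.
Step 2 — Component impedances:
  Z1: Z = 1/(jωC) = -j/(ω·C) = 0 - j1408 Ω
  Z2: Z = jωL = j·7.1e+04·0.0141 = 0 + j1001 Ω
  Z3: Z = 1/(jωC) = -j/(ω·C) = 0 - j106.7 Ω
  Z4: Z = jωL = j·7.1e+04·0.00192 = 0 + j136.3 Ω
  Z5: Z = 1/(jωC) = -j/(ω·C) = 0 - j14.66 Ω
Step 3 — Bridge requires nodal analysis (the Z5 bridge couples midpoints C and D, so the two paths cannot be reduced to a simple series/parallel combination). Setting node B to ground and injecting 1 A at node A, the 3-node admittance system at A, C, D solves to V_A = Z_AB = 0 + j20.76 Ω = 20.76∠90.0° Ω.
Step 4 — Power factor: PF = cos(φ) = Re(Z)/|Z| = 0/20.76 = 0.
Step 5 — Type: Im(Z) = 20.76 ⇒ lagging (phase φ = 90.0°).

PF = 0 (lagging, φ = 90.0°)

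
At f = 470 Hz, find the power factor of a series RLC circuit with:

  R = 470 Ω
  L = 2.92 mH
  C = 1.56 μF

Step 1 — Angular frequency: ω = 2π·f = 2π·470 = 2953 rad/s.
Step 2 — Component impedances:
  R: Z = R = 470 Ω
  L: Z = jωL = j·2953·0.00292 = 0 + j8.623 Ω
  C: Z = 1/(jωC) = -j/(ω·C) = 0 - j217.1 Ω
Step 3 — Series combination: Z_total = R + L + C = 470 - j208.4 Ω = 514.1∠-23.9° Ω.
Step 4 — Power factor: PF = cos(φ) = Re(Z)/|Z| = 470/514.15 = 0.9141.
Step 5 — Type: Im(Z) = -208.4 ⇒ leading (phase φ = -23.9°).

PF = 0.9141 (leading, φ = -23.9°)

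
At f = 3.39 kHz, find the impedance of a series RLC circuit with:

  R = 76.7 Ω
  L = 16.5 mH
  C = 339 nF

Step 1 — Angular frequency: ω = 2π·f = 2π·3390 = 2.13e+04 rad/s.
Step 2 — Component impedances:
  R: Z = R = 76.7 Ω
  L: Z = jωL = j·2.13e+04·0.0165 = 0 + j351.4 Ω
  C: Z = 1/(jωC) = -j/(ω·C) = 0 - j138.5 Ω
Step 3 — Series combination: Z_total = R + L + C = 76.7 + j213 Ω = 226.4∠70.2° Ω.

Z = 76.7 + j213 Ω = 226.4∠70.2° Ω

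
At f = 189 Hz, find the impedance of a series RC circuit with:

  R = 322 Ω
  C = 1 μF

Step 1 — Angular frequency: ω = 2π·f = 2π·189 = 1188 rad/s.
Step 2 — Component impedances:
  R: Z = R = 322 Ω
  C: Z = 1/(jωC) = -j/(ω·C) = 0 - j842.1 Ω
Step 3 — Series combination: Z_total = R + C = 322 - j842.1 Ω = 901.6∠-69.1° Ω.

Z = 322 - j842.1 Ω = 901.6∠-69.1° Ω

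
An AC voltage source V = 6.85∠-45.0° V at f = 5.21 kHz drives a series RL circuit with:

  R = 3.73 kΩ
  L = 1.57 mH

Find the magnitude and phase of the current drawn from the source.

Step 1 — Angular frequency: ω = 2π·f = 2π·5210 = 3.274e+04 rad/s.
Step 2 — Component impedances:
  R: Z = R = 3730 Ω
  L: Z = jωL = j·3.274e+04·0.00157 = 0 + j51.39 Ω
Step 3 — Series combination: Z_total = R + L = 3730 + j51.39 Ω = 3730∠0.8° Ω.
Step 4 — Source phasor: V = 6.85∠-45.0° V = 4.844 - j4.844 V.
Step 5 — Ohm's law: I = V / Z_total = (4.844 - j4.844) / (3730 + j51.39) = 0.00128 - j0.001316 A.
Step 6 — Convert to polar: |I| = 0.001836 A, ∠I = -45.8°.

I = 0.001836∠-45.8° A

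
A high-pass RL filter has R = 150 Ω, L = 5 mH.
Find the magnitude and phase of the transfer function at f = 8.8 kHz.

Step 1 — Angular frequency: ω = 2π·8800 = 5.529e+04 rad/s.
Step 2 — Transfer function: H(jω) = jωL/(R + jωL).
Step 3 — Numerator jωL = j·276.5; denominator R + jωL = 150 + j276.5.
Step 4 — H = 0.7726 + j0.4192.
Step 5 — Magnitude: |H| = 0.879 (-1.1 dB); phase: φ = 28.5°.

|H| = 0.879 (-1.1 dB), φ = 28.5°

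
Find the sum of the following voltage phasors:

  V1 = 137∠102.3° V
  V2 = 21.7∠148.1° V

Step 1 — Convert each phasor to rectangular form:
  V1 = 137·(cos(102.3°) + j·sin(102.3°)) = -29.19 + j133.9 V
  V2 = 21.7·(cos(148.1°) + j·sin(148.1°)) = -18.42 + j11.47 V
Step 2 — Sum components: V_total = -47.61 + j145.3 V.
Step 3 — Convert to polar: |V_total| = 152.9 V, ∠V_total = 108.1°.

V_total = 152.9∠108.1° V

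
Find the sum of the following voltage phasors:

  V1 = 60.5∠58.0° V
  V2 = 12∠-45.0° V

Step 1 — Convert each phasor to rectangular form:
  V1 = 60.5·(cos(58.0°) + j·sin(58.0°)) = 32.06 + j51.31 V
  V2 = 12·(cos(-45.0°) + j·sin(-45.0°)) = 8.485 - j8.485 V
Step 2 — Sum components: V_total = 40.55 + j42.82 V.
Step 3 — Convert to polar: |V_total| = 58.97 V, ∠V_total = 46.6°.

V_total = 58.97∠46.6° V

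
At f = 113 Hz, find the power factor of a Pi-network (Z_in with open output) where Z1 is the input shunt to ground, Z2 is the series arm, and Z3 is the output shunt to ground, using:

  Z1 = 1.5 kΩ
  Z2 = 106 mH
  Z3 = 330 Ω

Step 1 — Angular frequency: ω = 2π·f = 2π·113 = 710 rad/s.
Step 2 — Component impedances:
  Z1: Z = R = 1500 Ω
  Z2: Z = jωL = j·710·0.106 = 0 + j75.26 Ω
  Z3: Z = R = 330 Ω
Step 3 — With open output, the series arm Z2 and the output shunt Z3 appear in series to ground: Z2 + Z3 = 330 + j75.26 Ω.
Step 4 — Parallel with input shunt Z1: Z_in = Z1 || (Z2 + Z3) = 272.6 + j50.48 Ω = 277.2∠10.5° Ω.
Step 5 — Power factor: PF = cos(φ) = Re(Z)/|Z| = 272.57/277.2 = 0.9833.
Step 6 — Type: Im(Z) = 50.48 ⇒ lagging (phase φ = 10.5°).

PF = 0.9833 (lagging, φ = 10.5°)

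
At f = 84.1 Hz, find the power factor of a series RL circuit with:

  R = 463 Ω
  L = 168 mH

Step 1 — Angular frequency: ω = 2π·f = 2π·84.1 = 528.4 rad/s.
Step 2 — Component impedances:
  R: Z = R = 463 Ω
  L: Z = jωL = j·528.4·0.168 = 0 + j88.77 Ω
Step 3 — Series combination: Z_total = R + L = 463 + j88.77 Ω = 471.4∠10.9° Ω.
Step 4 — Power factor: PF = cos(φ) = Re(Z)/|Z| = 463/471.43 = 0.9821.
Step 5 — Type: Im(Z) = 88.77 ⇒ lagging (phase φ = 10.9°).

PF = 0.9821 (lagging, φ = 10.9°)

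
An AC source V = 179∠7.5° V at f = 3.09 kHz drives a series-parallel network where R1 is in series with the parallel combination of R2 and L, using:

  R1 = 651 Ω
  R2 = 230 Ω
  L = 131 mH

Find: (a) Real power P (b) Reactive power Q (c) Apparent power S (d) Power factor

Step 1 — Angular frequency: ω = 2π·f = 2π·3090 = 1.942e+04 rad/s.
Step 2 — Component impedances:
  R1: Z = R = 651 Ω
  R2: Z = R = 230 Ω
  L: Z = jωL = j·1.942e+04·0.131 = 0 + j2543 Ω
Step 3 — Parallel branch: R2 || L = 1/(1/R2 + 1/L) = 228.1 + j20.63 Ω.
Step 4 — Series with R1: Z_total = R1 + (R2 || L) = 879.1 + j20.63 Ω = 879.4∠1.3° Ω.
Step 5 — Source phasor: V = 179∠7.5° V = 177.5 + j23.36 V.
Step 6 — Current: I = V / Z = 0.2024 + j0.02183 A = 0.2036∠6.2° A.
Step 7 — Complex power: S = V·I* = 36.43 + j0.8548 VA.
Step 8 — Real power: P = Re(S) = 36.43 W.
Step 9 — Reactive power: Q = Im(S) = 0.8548 VAR.
Step 10 — Apparent power: |S| = 36.44 VA.
Step 11 — Power factor: PF = P/|S| = 0.9997 (lagging).

(a) P = 36.43 W  (b) Q = 0.8548 VAR  (c) S = 36.44 VA  (d) PF = 0.9997 (lagging)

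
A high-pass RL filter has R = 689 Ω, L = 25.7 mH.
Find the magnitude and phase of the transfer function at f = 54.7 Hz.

Step 1 — Angular frequency: ω = 2π·54.7 = 343.7 rad/s.
Step 2 — Transfer function: H(jω) = jωL/(R + jωL).
Step 3 — Numerator jωL = j·8.833; denominator R + jωL = 689 + j8.833.
Step 4 — H = 0.0001643 + j0.01282.
Step 5 — Magnitude: |H| = 0.01282 (-37.8 dB); phase: φ = 89.3°.

|H| = 0.01282 (-37.8 dB), φ = 89.3°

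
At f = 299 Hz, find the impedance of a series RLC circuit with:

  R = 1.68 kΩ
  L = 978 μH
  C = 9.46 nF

Step 1 — Angular frequency: ω = 2π·f = 2π·299 = 1879 rad/s.
Step 2 — Component impedances:
  R: Z = R = 1680 Ω
  L: Z = jωL = j·1879·0.000978 = 0 + j1.837 Ω
  C: Z = 1/(jωC) = -j/(ω·C) = 0 - j5.627e+04 Ω
Step 3 — Series combination: Z_total = R + L + C = 1680 - j5.627e+04 Ω = 5.629e+04∠-88.3° Ω.

Z = 1680 - j5.627e+04 Ω = 5.629e+04∠-88.3° Ω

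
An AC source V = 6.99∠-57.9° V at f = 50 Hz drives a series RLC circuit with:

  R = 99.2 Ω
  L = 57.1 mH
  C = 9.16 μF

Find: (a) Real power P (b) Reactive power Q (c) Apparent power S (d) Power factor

Step 1 — Angular frequency: ω = 2π·f = 2π·50 = 314.2 rad/s.
Step 2 — Component impedances:
  R: Z = R = 99.2 Ω
  L: Z = jωL = j·314.2·0.0571 = 0 + j17.94 Ω
  C: Z = 1/(jωC) = -j/(ω·C) = 0 - j347.5 Ω
Step 3 — Series combination: Z_total = R + L + C = 99.2 - j329.6 Ω = 344.2∠-73.2° Ω.
Step 4 — Source phasor: V = 6.99∠-57.9° V = 3.714 - j5.921 V.
Step 5 — Current: I = V / Z = 0.01959 + j0.005376 A = 0.02031∠15.3° A.
Step 6 — Complex power: S = V·I* = 0.04092 - j0.1359 VA.
Step 7 — Real power: P = Re(S) = 0.04092 W.
Step 8 — Reactive power: Q = Im(S) = -0.1359 VAR.
Step 9 — Apparent power: |S| = 0.142 VA.
Step 10 — Power factor: PF = P/|S| = 0.2882 (leading).

(a) P = 0.04092 W  (b) Q = -0.1359 VAR  (c) S = 0.142 VA  (d) PF = 0.2882 (leading)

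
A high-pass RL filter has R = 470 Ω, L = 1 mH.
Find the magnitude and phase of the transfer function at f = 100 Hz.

Step 1 — Angular frequency: ω = 2π·100 = 628.3 rad/s.
Step 2 — Transfer function: H(jω) = jωL/(R + jωL).
Step 3 — Numerator jωL = j·0.6283; denominator R + jωL = 470 + j0.6283.
Step 4 — H = 1.787e-06 + j0.001337.
Step 5 — Magnitude: |H| = 0.001337 (-57.5 dB); phase: φ = 89.9°.

|H| = 0.001337 (-57.5 dB), φ = 89.9°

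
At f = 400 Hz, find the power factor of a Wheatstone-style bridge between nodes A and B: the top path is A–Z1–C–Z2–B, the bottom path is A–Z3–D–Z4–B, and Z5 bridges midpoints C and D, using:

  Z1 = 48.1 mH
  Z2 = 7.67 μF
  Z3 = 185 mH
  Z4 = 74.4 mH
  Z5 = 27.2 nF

Step 1 — Angular frequency: ω = 2π·f = 2π·400 = 2513 rad/s.
Step 2 — Component impedances:
  Z1: Z = jωL = j·2513·0.0481 = 0 + j120.9 Ω
  Z2: Z = 1/(jωC) = -j/(ω·C) = 0 - j51.88 Ω
  Z3: Z = jωL = j·2513·0.185 = 0 + j465 Ω
  Z4: Z = jωL = j·2513·0.0744 = 0 + j187 Ω
  Z5: Z = 1/(jωC) = -j/(ω·C) = 0 - j1.463e+04 Ω
Step 3 — Bridge requires nodal analysis (the Z5 bridge couples midpoints C and D, so the two paths cannot be reduced to a simple series/parallel combination). Setting node B to ground and injecting 1 A at node A, the 3-node admittance system at A, C, D solves to V_A = Z_AB = 0 + j62.7 Ω = 62.7∠90.0° Ω.
Step 4 — Power factor: PF = cos(φ) = Re(Z)/|Z| = 0/62.7 = 0.
Step 5 — Type: Im(Z) = 62.7 ⇒ lagging (phase φ = 90.0°).

PF = 0 (lagging, φ = 90.0°)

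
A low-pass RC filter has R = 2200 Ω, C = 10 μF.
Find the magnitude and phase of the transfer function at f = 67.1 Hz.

Step 1 — Angular frequency: ω = 2π·67.1 = 421.6 rad/s.
Step 2 — Transfer function: H(jω) = 1/(1 + jωRC).
Step 3 — Denominator: 1 + jωRC = 1 + j·421.6·2200·1e-05 = 1 + j9.275.
Step 4 — H = 0.01149 - j0.1066.
Step 5 — Magnitude: |H| = 0.1072 (-19.4 dB); phase: φ = -83.8°.

|H| = 0.1072 (-19.4 dB), φ = -83.8°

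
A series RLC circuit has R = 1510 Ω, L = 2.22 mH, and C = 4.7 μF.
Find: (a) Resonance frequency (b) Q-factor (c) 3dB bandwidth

Step 1 — Resonance condition Im(Z)=0 gives ω₀ = 1/√(LC).
Step 2 — ω₀ = 1/√(0.00222·4.7e-06) = 9790 rad/s.
Step 3 — f₀ = ω₀/(2π) = 1558 Hz.
Step 4 — Series Q: Q = ω₀L/R = 9790·0.00222/1510 = 0.01439.
Step 5 — 3dB bandwidth: Δω = ω₀/Q = 6.802e+05 rad/s; BW = Δω/(2π) = 1.083e+05 Hz.

(a) f₀ = 1558 Hz  (b) Q = 0.01439  (c) BW = 1.083e+05 Hz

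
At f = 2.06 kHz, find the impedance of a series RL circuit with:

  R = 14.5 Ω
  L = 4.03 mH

Step 1 — Angular frequency: ω = 2π·f = 2π·2060 = 1.294e+04 rad/s.
Step 2 — Component impedances:
  R: Z = R = 14.5 Ω
  L: Z = jωL = j·1.294e+04·0.00403 = 0 + j52.16 Ω
Step 3 — Series combination: Z_total = R + L = 14.5 + j52.16 Ω = 54.14∠74.5° Ω.

Z = 14.5 + j52.16 Ω = 54.14∠74.5° Ω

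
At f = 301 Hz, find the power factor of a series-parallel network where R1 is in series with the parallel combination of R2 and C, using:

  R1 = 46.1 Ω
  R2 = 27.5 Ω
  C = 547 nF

Step 1 — Angular frequency: ω = 2π·f = 2π·301 = 1891 rad/s.
Step 2 — Component impedances:
  R1: Z = R = 46.1 Ω
  R2: Z = R = 27.5 Ω
  C: Z = 1/(jωC) = -j/(ω·C) = 0 - j966.6 Ω
Step 3 — Parallel branch: R2 || C = 1/(1/R2 + 1/C) = 27.48 - j0.7817 Ω.
Step 4 — Series with R1: Z_total = R1 + (R2 || C) = 73.58 - j0.7817 Ω = 73.58∠-0.6° Ω.
Step 5 — Power factor: PF = cos(φ) = Re(Z)/|Z| = 73.578/73.582 = 0.9999.
Step 6 — Type: Im(Z) = -0.7817 ⇒ leading (phase φ = -0.6°).

PF = 0.9999 (leading, φ = -0.6°)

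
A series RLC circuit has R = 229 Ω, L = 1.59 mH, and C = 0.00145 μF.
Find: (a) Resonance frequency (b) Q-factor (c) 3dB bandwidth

Step 1 — Resonance: ω₀ = 1/√(LC) = 1/√(0.00159·1.45e-09) = 6.586e+05 rad/s.
Step 2 — f₀ = ω₀/(2π) = 1.048e+05 Hz.
Step 3 — Series Q: Q = ω₀L/R = 6.586e+05·0.00159/229 = 4.573.
Step 4 — Bandwidth: Δω = ω₀/Q = 1.44e+05 rad/s; BW = Δω/(2π) = 2.292e+04 Hz.

(a) f₀ = 1.048e+05 Hz  (b) Q = 4.573  (c) BW = 2.292e+04 Hz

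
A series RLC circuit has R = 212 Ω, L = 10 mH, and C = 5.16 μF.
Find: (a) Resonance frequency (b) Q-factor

Step 1 — Resonance condition Im(Z)=0 gives ω₀ = 1/√(LC).
Step 2 — ω₀ = 1/√(0.01·5.16e-06) = 4402 rad/s.
Step 3 — f₀ = ω₀/(2π) = 700.6 Hz.
Step 4 — Series Q: Q = ω₀L/R = 4402·0.01/212 = 0.2077.

(a) f₀ = 700.6 Hz  (b) Q = 0.2077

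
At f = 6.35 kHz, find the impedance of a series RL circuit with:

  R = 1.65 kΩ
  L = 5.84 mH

Step 1 — Angular frequency: ω = 2π·f = 2π·6350 = 3.99e+04 rad/s.
Step 2 — Component impedances:
  R: Z = R = 1650 Ω
  L: Z = jωL = j·3.99e+04·0.00584 = 0 + j233 Ω
Step 3 — Series combination: Z_total = R + L = 1650 + j233 Ω = 1666∠8.0° Ω.

Z = 1650 + j233 Ω = 1666∠8.0° Ω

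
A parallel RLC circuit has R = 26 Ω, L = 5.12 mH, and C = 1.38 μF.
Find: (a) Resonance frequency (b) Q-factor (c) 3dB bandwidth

Step 1 — Resonance: ω₀ = 1/√(LC) = 1/√(0.00512·1.38e-06) = 1.19e+04 rad/s.
Step 2 — f₀ = ω₀/(2π) = 1893 Hz.
Step 3 — Parallel Q: Q = R/(ω₀L) = 26/(1.19e+04·0.00512) = 0.4269.
Step 4 — Bandwidth: Δω = ω₀/Q = 2.787e+04 rad/s; BW = Δω/(2π) = 4436 Hz.

(a) f₀ = 1893 Hz  (b) Q = 0.4269  (c) BW = 4436 Hz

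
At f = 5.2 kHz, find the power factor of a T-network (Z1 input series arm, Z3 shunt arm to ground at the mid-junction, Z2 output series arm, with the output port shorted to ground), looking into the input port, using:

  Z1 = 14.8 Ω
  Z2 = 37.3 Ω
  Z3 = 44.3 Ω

Step 1 — Angular frequency: ω = 2π·f = 2π·5200 = 3.267e+04 rad/s.
Step 2 — Component impedances:
  Z1: Z = R = 14.8 Ω
  Z2: Z = R = 37.3 Ω
  Z3: Z = R = 44.3 Ω
Step 3 — With the output port shorted to ground, the output series arm Z2 runs from the junction to ground; the shunt arm Z3 also runs from the junction to ground. They appear in parallel: Z3 || Z2 = 20.25 Ω.
Step 4 — Series with input arm Z1: Z_in = Z1 + (Z3 || Z2) = 35.05 Ω = 35.05∠0.0° Ω.
Step 5 — Power factor: PF = cos(φ) = Re(Z)/|Z| = 35.05/35.05 = 1.
Step 6 — Type: Im(Z) = 0 ⇒ unity (phase φ = 0.0°).

PF = 1 (unity, φ = 0.0°)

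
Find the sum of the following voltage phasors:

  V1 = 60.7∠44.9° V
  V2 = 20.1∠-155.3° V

Step 1 — Convert each phasor to rectangular form:
  V1 = 60.7·(cos(44.9°) + j·sin(44.9°)) = 43 + j42.85 V
  V2 = 20.1·(cos(-155.3°) + j·sin(-155.3°)) = -18.26 - j8.399 V
Step 2 — Sum components: V_total = 24.74 + j34.45 V.
Step 3 — Convert to polar: |V_total| = 42.41 V, ∠V_total = 54.3°.

V_total = 42.41∠54.3° V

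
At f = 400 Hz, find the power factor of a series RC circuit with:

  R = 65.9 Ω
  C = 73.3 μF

Step 1 — Angular frequency: ω = 2π·f = 2π·400 = 2513 rad/s.
Step 2 — Component impedances:
  R: Z = R = 65.9 Ω
  C: Z = 1/(jωC) = -j/(ω·C) = 0 - j5.428 Ω
Step 3 — Series combination: Z_total = R + C = 65.9 - j5.428 Ω = 66.12∠-4.7° Ω.
Step 4 — Power factor: PF = cos(φ) = Re(Z)/|Z| = 65.9/66.123 = 0.9966.
Step 5 — Type: Im(Z) = -5.428 ⇒ leading (phase φ = -4.7°).

PF = 0.9966 (leading, φ = -4.7°)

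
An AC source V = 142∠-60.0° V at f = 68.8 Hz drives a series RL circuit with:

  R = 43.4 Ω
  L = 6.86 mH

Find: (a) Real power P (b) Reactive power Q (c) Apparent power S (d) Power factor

Step 1 — Angular frequency: ω = 2π·f = 2π·68.8 = 432.3 rad/s.
Step 2 — Component impedances:
  R: Z = R = 43.4 Ω
  L: Z = jωL = j·432.3·0.00686 = 0 + j2.965 Ω
Step 3 — Series combination: Z_total = R + L = 43.4 + j2.965 Ω = 43.5∠3.9° Ω.
Step 4 — Source phasor: V = 142∠-60.0° V = 71 - j123 V.
Step 5 — Current: I = V / Z = 1.436 - j2.932 A = 3.264∠-63.9° A.
Step 6 — Complex power: S = V·I* = 462.4 + j31.6 VA.
Step 7 — Real power: P = Re(S) = 462.4 W.
Step 8 — Reactive power: Q = Im(S) = 31.6 VAR.
Step 9 — Apparent power: |S| = 463.5 VA.
Step 10 — Power factor: PF = P/|S| = 0.9977 (lagging).

(a) P = 462.4 W  (b) Q = 31.6 VAR  (c) S = 463.5 VA  (d) PF = 0.9977 (lagging)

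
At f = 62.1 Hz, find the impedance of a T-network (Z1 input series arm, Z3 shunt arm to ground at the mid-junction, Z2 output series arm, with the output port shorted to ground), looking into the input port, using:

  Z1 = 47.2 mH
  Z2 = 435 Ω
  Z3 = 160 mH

Step 1 — Angular frequency: ω = 2π·f = 2π·62.1 = 390.2 rad/s.
Step 2 — Component impedances:
  Z1: Z = jωL = j·390.2·0.0472 = 0 + j18.42 Ω
  Z2: Z = R = 435 Ω
  Z3: Z = jωL = j·390.2·0.16 = 0 + j62.43 Ω
Step 3 — With the output port shorted to ground, the output series arm Z2 runs from the junction to ground; the shunt arm Z3 also runs from the junction to ground. They appear in parallel: Z3 || Z2 = 8.779 + j61.17 Ω.
Step 4 — Series with input arm Z1: Z_in = Z1 + (Z3 || Z2) = 8.779 + j79.59 Ω = 80.07∠83.7° Ω.

Z = 8.779 + j79.59 Ω = 80.07∠83.7° Ω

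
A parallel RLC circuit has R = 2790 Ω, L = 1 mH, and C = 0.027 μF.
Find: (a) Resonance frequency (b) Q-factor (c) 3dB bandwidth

Step 1 — Resonance: ω₀ = 1/√(LC) = 1/√(0.001·2.7e-08) = 1.925e+05 rad/s.
Step 2 — f₀ = ω₀/(2π) = 3.063e+04 Hz.
Step 3 — Parallel Q: Q = R/(ω₀L) = 2790/(1.925e+05·0.001) = 14.5.
Step 4 — Bandwidth: Δω = ω₀/Q = 1.327e+04 rad/s; BW = Δω/(2π) = 2113 Hz.

(a) f₀ = 3.063e+04 Hz  (b) Q = 14.5  (c) BW = 2113 Hz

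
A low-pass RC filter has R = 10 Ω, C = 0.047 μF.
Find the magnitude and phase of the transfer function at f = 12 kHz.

Step 1 — Angular frequency: ω = 2π·1.2e+04 = 7.54e+04 rad/s.
Step 2 — Transfer function: H(jω) = 1/(1 + jωRC).
Step 3 — Denominator: 1 + jωRC = 1 + j·7.54e+04·10·4.7e-08 = 1 + j0.03544.
Step 4 — H = 0.9987 - j0.03539.
Step 5 — Magnitude: |H| = 0.9994 (-0.0 dB); phase: φ = -2.0°.

|H| = 0.9994 (-0.0 dB), φ = -2.0°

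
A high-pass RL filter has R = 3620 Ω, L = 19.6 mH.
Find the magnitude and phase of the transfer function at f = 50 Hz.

Step 1 — Angular frequency: ω = 2π·50 = 314.2 rad/s.
Step 2 — Transfer function: H(jω) = jωL/(R + jωL).
Step 3 — Numerator jωL = j·6.158; denominator R + jωL = 3620 + j6.158.
Step 4 — H = 2.893e-06 + j0.001701.
Step 5 — Magnitude: |H| = 0.001701 (-55.4 dB); phase: φ = 89.9°.

|H| = 0.001701 (-55.4 dB), φ = 89.9°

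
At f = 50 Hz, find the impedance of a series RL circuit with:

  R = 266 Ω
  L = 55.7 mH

Step 1 — Angular frequency: ω = 2π·f = 2π·50 = 314.2 rad/s.
Step 2 — Component impedances:
  R: Z = R = 266 Ω
  L: Z = jωL = j·314.2·0.0557 = 0 + j17.5 Ω
Step 3 — Series combination: Z_total = R + L = 266 + j17.5 Ω = 266.6∠3.8° Ω.

Z = 266 + j17.5 Ω = 266.6∠3.8° Ω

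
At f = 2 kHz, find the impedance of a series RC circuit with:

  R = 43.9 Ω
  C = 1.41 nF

Step 1 — Angular frequency: ω = 2π·f = 2π·2000 = 1.257e+04 rad/s.
Step 2 — Component impedances:
  R: Z = R = 43.9 Ω
  C: Z = 1/(jωC) = -j/(ω·C) = 0 - j5.644e+04 Ω
Step 3 — Series combination: Z_total = R + C = 43.9 - j5.644e+04 Ω = 5.644e+04∠-90.0° Ω.

Z = 43.9 - j5.644e+04 Ω = 5.644e+04∠-90.0° Ω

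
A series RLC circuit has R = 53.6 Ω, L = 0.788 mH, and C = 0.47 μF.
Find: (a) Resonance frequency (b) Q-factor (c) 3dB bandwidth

Step 1 — Resonance: ω₀ = 1/√(LC) = 1/√(0.000788·4.7e-07) = 5.196e+04 rad/s.
Step 2 — f₀ = ω₀/(2π) = 8270 Hz.
Step 3 — Series Q: Q = ω₀L/R = 5.196e+04·0.000788/53.6 = 0.7639.
Step 4 — Bandwidth: Δω = ω₀/Q = 6.802e+04 rad/s; BW = Δω/(2π) = 1.083e+04 Hz.

(a) f₀ = 8270 Hz  (b) Q = 0.7639  (c) BW = 1.083e+04 Hz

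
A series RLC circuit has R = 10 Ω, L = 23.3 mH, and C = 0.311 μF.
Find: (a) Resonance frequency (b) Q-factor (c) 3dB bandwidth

Step 1 — Resonance condition Im(Z)=0 gives ω₀ = 1/√(LC).
Step 2 — ω₀ = 1/√(0.0233·3.11e-07) = 1.175e+04 rad/s.
Step 3 — f₀ = ω₀/(2π) = 1870 Hz.
Step 4 — Series Q: Q = ω₀L/R = 1.175e+04·0.0233/10 = 27.37.
Step 5 — 3dB bandwidth: Δω = ω₀/Q = 429.2 rad/s; BW = Δω/(2π) = 68.31 Hz.

(a) f₀ = 1870 Hz  (b) Q = 27.37  (c) BW = 68.31 Hz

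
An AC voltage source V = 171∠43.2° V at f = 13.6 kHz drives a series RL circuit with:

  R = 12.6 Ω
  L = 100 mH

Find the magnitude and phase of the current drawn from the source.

Step 1 — Angular frequency: ω = 2π·f = 2π·1.36e+04 = 8.545e+04 rad/s.
Step 2 — Component impedances:
  R: Z = R = 12.6 Ω
  L: Z = jωL = j·8.545e+04·0.1 = 0 + j8545 Ω
Step 3 — Series combination: Z_total = R + L = 12.6 + j8545 Ω = 8545∠89.9° Ω.
Step 4 — Source phasor: V = 171∠43.2° V = 124.7 + j117.1 V.
Step 5 — Ohm's law: I = V / Z_total = (124.7 + j117.1) / (12.6 + j8545) = 0.01372 - j0.01457 A.
Step 6 — Convert to polar: |I| = 0.02001 A, ∠I = -46.7°.

I = 0.02001∠-46.7° A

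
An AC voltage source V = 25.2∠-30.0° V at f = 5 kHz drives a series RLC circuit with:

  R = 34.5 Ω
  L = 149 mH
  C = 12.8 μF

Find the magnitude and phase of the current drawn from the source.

Step 1 — Angular frequency: ω = 2π·f = 2π·5000 = 3.142e+04 rad/s.
Step 2 — Component impedances:
  R: Z = R = 34.5 Ω
  L: Z = jωL = j·3.142e+04·0.149 = 0 + j4681 Ω
  C: Z = 1/(jωC) = -j/(ω·C) = 0 - j2.487 Ω
Step 3 — Series combination: Z_total = R + L + C = 34.5 + j4678 Ω = 4679∠89.6° Ω.
Step 4 — Source phasor: V = 25.2∠-30.0° V = 21.82 - j12.6 V.
Step 5 — Ohm's law: I = V / Z_total = (21.82 - j12.6) / (34.5 + j4678) = -0.002659 - j0.004684 A.
Step 6 — Convert to polar: |I| = 0.005386 A, ∠I = -119.6°.

I = 0.005386∠-119.6° A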